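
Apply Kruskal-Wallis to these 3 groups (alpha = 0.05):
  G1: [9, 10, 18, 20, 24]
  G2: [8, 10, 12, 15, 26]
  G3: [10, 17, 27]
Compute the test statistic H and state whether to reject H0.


Step 1: Combine all N = 13 observations and assign midranks.
sorted (value, group, rank): (8,G2,1), (9,G1,2), (10,G1,4), (10,G2,4), (10,G3,4), (12,G2,6), (15,G2,7), (17,G3,8), (18,G1,9), (20,G1,10), (24,G1,11), (26,G2,12), (27,G3,13)
Step 2: Sum ranks within each group.
R_1 = 36 (n_1 = 5)
R_2 = 30 (n_2 = 5)
R_3 = 25 (n_3 = 3)
Step 3: H = 12/(N(N+1)) * sum(R_i^2/n_i) - 3(N+1)
     = 12/(13*14) * (36^2/5 + 30^2/5 + 25^2/3) - 3*14
     = 0.065934 * 647.533 - 42
     = 0.694505.
Step 4: Ties present; correction factor C = 1 - 24/(13^3 - 13) = 0.989011. Corrected H = 0.694505 / 0.989011 = 0.702222.
Step 5: Under H0, H ~ chi^2(2); p-value = 0.703906.
Step 6: alpha = 0.05. fail to reject H0.

H = 0.7022, df = 2, p = 0.703906, fail to reject H0.


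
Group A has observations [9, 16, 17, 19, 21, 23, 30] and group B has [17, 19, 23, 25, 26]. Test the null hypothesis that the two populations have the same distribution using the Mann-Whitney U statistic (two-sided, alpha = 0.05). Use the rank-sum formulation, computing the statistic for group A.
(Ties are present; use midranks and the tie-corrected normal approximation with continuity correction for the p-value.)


Step 1: Combine and sort all 12 observations; assign midranks.
sorted (value, group): (9,X), (16,X), (17,X), (17,Y), (19,X), (19,Y), (21,X), (23,X), (23,Y), (25,Y), (26,Y), (30,X)
ranks: 9->1, 16->2, 17->3.5, 17->3.5, 19->5.5, 19->5.5, 21->7, 23->8.5, 23->8.5, 25->10, 26->11, 30->12
Step 2: Rank sum for X: R1 = 1 + 2 + 3.5 + 5.5 + 7 + 8.5 + 12 = 39.5.
Step 3: U_X = R1 - n1(n1+1)/2 = 39.5 - 7*8/2 = 39.5 - 28 = 11.5.
       U_Y = n1*n2 - U_X = 35 - 11.5 = 23.5.
Step 4: Ties are present, so use the tie-corrected normal approximation (with continuity correction) for the p-value.
Step 5: p-value = 0.369228; compare to alpha = 0.05. fail to reject H0.

U_X = 11.5, p = 0.369228, fail to reject H0 at alpha = 0.05.


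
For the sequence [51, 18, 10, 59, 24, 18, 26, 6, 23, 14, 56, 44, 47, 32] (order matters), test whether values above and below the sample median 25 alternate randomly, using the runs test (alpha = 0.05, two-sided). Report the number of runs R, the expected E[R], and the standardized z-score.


Step 1: Compute median = 25; label A = above, B = below.
Labels in order: ABBABBABBBAAAA  (n_A = 7, n_B = 7)
Step 2: Count runs R = 7.
Step 3: Under H0 (random ordering), E[R] = 2*n_A*n_B/(n_A+n_B) + 1 = 2*7*7/14 + 1 = 8.0000.
        Var[R] = 2*n_A*n_B*(2*n_A*n_B - n_A - n_B) / ((n_A+n_B)^2 * (n_A+n_B-1)) = 8232/2548 = 3.2308.
        SD[R] = 1.7974.
Step 4: Continuity-corrected z = (R + 0.5 - E[R]) / SD[R] = (7 + 0.5 - 8.0000) / 1.7974 = -0.2782.
Step 5: Two-sided p-value via normal approximation = 2*(1 - Phi(|z|)) = 0.780879.
Step 6: alpha = 0.05. fail to reject H0.

R = 7, z = -0.2782, p = 0.780879, fail to reject H0.


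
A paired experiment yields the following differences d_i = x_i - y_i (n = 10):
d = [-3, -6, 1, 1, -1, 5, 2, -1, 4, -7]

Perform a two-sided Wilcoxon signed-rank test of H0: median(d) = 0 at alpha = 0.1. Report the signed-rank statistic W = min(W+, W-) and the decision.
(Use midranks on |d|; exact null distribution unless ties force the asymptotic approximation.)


Step 1: Drop any zero differences (none here) and take |d_i|.
|d| = [3, 6, 1, 1, 1, 5, 2, 1, 4, 7]
Step 2: Midrank |d_i| (ties get averaged ranks).
ranks: |3|->6, |6|->9, |1|->2.5, |1|->2.5, |1|->2.5, |5|->8, |2|->5, |1|->2.5, |4|->7, |7|->10
Step 3: Attach original signs; sum ranks with positive sign and with negative sign.
W+ = 2.5 + 2.5 + 8 + 5 + 7 = 25
W- = 6 + 9 + 2.5 + 2.5 + 10 = 30
(Check: W+ + W- = 55 should equal n(n+1)/2 = 55.)
Step 4: Test statistic W = min(W+, W-) = 25.
Step 5: Ties in |d|, so use the tie-corrected normal approximation.
        E[W] = n(n+1)/4 = 10*11/4 = 27.5.
        Tie groups: |d|=1 (t=4); sum(t^3 - t) = 60.
        Var[W] = n(n+1)(2n+1)/24 - sum(t^3-t)/48 = 2310/24 - 60/48 = 95.
        z = (W - E[W]) / sqrt(Var[W]) = (25 - 27.5) / 9.7468 = -0.2565.
        Two-sided p = 2*Phi(z) = 0.797569.
Step 6: alpha = 0.1. fail to reject H0.

W+ = 25, W- = 30, W = min = 25, p = 0.797569, fail to reject H0.


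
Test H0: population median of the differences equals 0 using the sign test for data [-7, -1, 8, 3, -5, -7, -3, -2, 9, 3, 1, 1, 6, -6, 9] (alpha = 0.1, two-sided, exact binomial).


Step 1: Discard zero differences. Original n = 15; n_eff = number of nonzero differences = 15.
Nonzero differences (with sign): -7, -1, +8, +3, -5, -7, -3, -2, +9, +3, +1, +1, +6, -6, +9
Step 2: Count signs: positive = 8, negative = 7.
Step 3: Under H0: P(positive) = 0.5, so the number of positives S ~ Bin(15, 0.5).
Step 4: Two-sided exact p-value = sum of Bin(15,0.5) probabilities at or below the observed probability = 1.000000.
Step 5: alpha = 0.1. fail to reject H0.

n_eff = 15, pos = 8, neg = 7, p = 1.000000, fail to reject H0.


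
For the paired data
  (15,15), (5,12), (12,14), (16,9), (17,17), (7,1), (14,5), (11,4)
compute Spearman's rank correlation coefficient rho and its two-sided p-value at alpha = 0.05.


Step 1: Rank x and y separately (midranks; no ties here).
rank(x): 15->6, 5->1, 12->4, 16->7, 17->8, 7->2, 14->5, 11->3
rank(y): 15->7, 12->5, 14->6, 9->4, 17->8, 1->1, 5->3, 4->2
Step 2: d_i = R_x(i) - R_y(i); compute d_i^2.
  (6-7)^2=1, (1-5)^2=16, (4-6)^2=4, (7-4)^2=9, (8-8)^2=0, (2-1)^2=1, (5-3)^2=4, (3-2)^2=1
sum(d^2) = 36.
Step 3: rho = 1 - 6*36 / (8*(8^2 - 1)) = 1 - 216/504 = 0.571429.
Step 4: Under H0, t = rho * sqrt((n-2)/(1-rho^2)) = 1.7056 ~ t(6).
Step 5: Two-sided p-value from the t-distribution with 6 df = 0.138960.
Step 6: alpha = 0.05. fail to reject H0.

rho = 0.5714, p = 0.138960, fail to reject H0 at alpha = 0.05.


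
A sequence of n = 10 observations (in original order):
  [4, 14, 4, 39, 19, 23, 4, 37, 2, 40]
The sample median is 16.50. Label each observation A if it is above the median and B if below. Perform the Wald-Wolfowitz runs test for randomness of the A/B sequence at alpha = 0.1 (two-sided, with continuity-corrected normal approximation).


Step 1: Compute median = 16.50; label A = above, B = below.
Labels in order: BBBAAABABA  (n_A = 5, n_B = 5)
Step 2: Count runs R = 6.
Step 3: Under H0 (random ordering), E[R] = 2*n_A*n_B/(n_A+n_B) + 1 = 2*5*5/10 + 1 = 6.0000.
        Var[R] = 2*n_A*n_B*(2*n_A*n_B - n_A - n_B) / ((n_A+n_B)^2 * (n_A+n_B-1)) = 2000/900 = 2.2222.
        SD[R] = 1.4907.
Step 4: R = E[R], so z = 0 with no continuity correction.
Step 5: Two-sided p-value via normal approximation = 2*(1 - Phi(|z|)) = 1.000000.
Step 6: alpha = 0.1. fail to reject H0.

R = 6, z = 0.0000, p = 1.000000, fail to reject H0.


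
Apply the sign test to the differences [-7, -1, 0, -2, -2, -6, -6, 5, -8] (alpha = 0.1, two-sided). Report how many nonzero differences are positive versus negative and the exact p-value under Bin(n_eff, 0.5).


Step 1: Discard zero differences. Original n = 9; n_eff = number of nonzero differences = 8.
Nonzero differences (with sign): -7, -1, -2, -2, -6, -6, +5, -8
Step 2: Count signs: positive = 1, negative = 7.
Step 3: Under H0: P(positive) = 0.5, so the number of positives S ~ Bin(8, 0.5).
Step 4: Two-sided exact p-value = sum of Bin(8,0.5) probabilities at or below the observed probability = 0.070312.
Step 5: alpha = 0.1. reject H0.

n_eff = 8, pos = 1, neg = 7, p = 0.070312, reject H0.


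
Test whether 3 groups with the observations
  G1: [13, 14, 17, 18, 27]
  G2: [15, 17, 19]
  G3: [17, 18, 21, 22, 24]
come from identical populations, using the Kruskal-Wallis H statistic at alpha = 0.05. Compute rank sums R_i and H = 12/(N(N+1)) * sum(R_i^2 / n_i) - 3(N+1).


Step 1: Combine all N = 13 observations and assign midranks.
sorted (value, group, rank): (13,G1,1), (14,G1,2), (15,G2,3), (17,G1,5), (17,G2,5), (17,G3,5), (18,G1,7.5), (18,G3,7.5), (19,G2,9), (21,G3,10), (22,G3,11), (24,G3,12), (27,G1,13)
Step 2: Sum ranks within each group.
R_1 = 28.5 (n_1 = 5)
R_2 = 17 (n_2 = 3)
R_3 = 45.5 (n_3 = 5)
Step 3: H = 12/(N(N+1)) * sum(R_i^2/n_i) - 3(N+1)
     = 12/(13*14) * (28.5^2/5 + 17^2/3 + 45.5^2/5) - 3*14
     = 0.065934 * 672.833 - 42
     = 2.362637.
Step 4: Ties present; correction factor C = 1 - 30/(13^3 - 13) = 0.986264. Corrected H = 2.362637 / 0.986264 = 2.395543.
Step 5: Under H0, H ~ chi^2(2); p-value = 0.301866.
Step 6: alpha = 0.05. fail to reject H0.

H = 2.3955, df = 2, p = 0.301866, fail to reject H0.


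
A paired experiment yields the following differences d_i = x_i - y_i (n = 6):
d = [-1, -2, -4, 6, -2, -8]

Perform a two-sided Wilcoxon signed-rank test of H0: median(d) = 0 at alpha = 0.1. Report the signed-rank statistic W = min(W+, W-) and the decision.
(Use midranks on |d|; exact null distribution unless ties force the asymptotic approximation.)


Step 1: Drop any zero differences (none here) and take |d_i|.
|d| = [1, 2, 4, 6, 2, 8]
Step 2: Midrank |d_i| (ties get averaged ranks).
ranks: |1|->1, |2|->2.5, |4|->4, |6|->5, |2|->2.5, |8|->6
Step 3: Attach original signs; sum ranks with positive sign and with negative sign.
W+ = 5 = 5
W- = 1 + 2.5 + 4 + 2.5 + 6 = 16
(Check: W+ + W- = 21 should equal n(n+1)/2 = 21.)
Step 4: Test statistic W = min(W+, W-) = 5.
Step 5: Ties in |d|, so use the tie-corrected normal approximation.
        E[W] = n(n+1)/4 = 6*7/4 = 10.5.
        Tie groups: |d|=2 (t=2); sum(t^3 - t) = 6.
        Var[W] = n(n+1)(2n+1)/24 - sum(t^3-t)/48 = 546/24 - 6/48 = 22.625.
        z = (W - E[W]) / sqrt(Var[W]) = (5 - 10.5) / 4.7566 = -1.1563.
        Two-sided p = 2*Phi(z) = 0.247561.
Step 6: alpha = 0.1. fail to reject H0.

W+ = 5, W- = 16, W = min = 5, p = 0.247561, fail to reject H0.


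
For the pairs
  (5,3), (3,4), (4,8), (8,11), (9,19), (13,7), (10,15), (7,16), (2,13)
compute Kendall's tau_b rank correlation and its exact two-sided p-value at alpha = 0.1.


Step 1: Enumerate the 36 unordered pairs (i,j) with i<j and classify each by sign(x_j-x_i) * sign(y_j-y_i).
  (1,2):dx=-2,dy=+1->D; (1,3):dx=-1,dy=+5->D; (1,4):dx=+3,dy=+8->C; (1,5):dx=+4,dy=+16->C
  (1,6):dx=+8,dy=+4->C; (1,7):dx=+5,dy=+12->C; (1,8):dx=+2,dy=+13->C; (1,9):dx=-3,dy=+10->D
  (2,3):dx=+1,dy=+4->C; (2,4):dx=+5,dy=+7->C; (2,5):dx=+6,dy=+15->C; (2,6):dx=+10,dy=+3->C
  (2,7):dx=+7,dy=+11->C; (2,8):dx=+4,dy=+12->C; (2,9):dx=-1,dy=+9->D; (3,4):dx=+4,dy=+3->C
  (3,5):dx=+5,dy=+11->C; (3,6):dx=+9,dy=-1->D; (3,7):dx=+6,dy=+7->C; (3,8):dx=+3,dy=+8->C
  (3,9):dx=-2,dy=+5->D; (4,5):dx=+1,dy=+8->C; (4,6):dx=+5,dy=-4->D; (4,7):dx=+2,dy=+4->C
  (4,8):dx=-1,dy=+5->D; (4,9):dx=-6,dy=+2->D; (5,6):dx=+4,dy=-12->D; (5,7):dx=+1,dy=-4->D
  (5,8):dx=-2,dy=-3->C; (5,9):dx=-7,dy=-6->C; (6,7):dx=-3,dy=+8->D; (6,8):dx=-6,dy=+9->D
  (6,9):dx=-11,dy=+6->D; (7,8):dx=-3,dy=+1->D; (7,9):dx=-8,dy=-2->C; (8,9):dx=-5,dy=-3->C
Step 2: C = 21, D = 15, total pairs = 36.
Step 3: tau = (C - D)/(n(n-1)/2) = (21 - 15)/36 = 0.166667.
Step 4: Exact two-sided p-value (enumerate n! = 362880 permutations of y under H0): p = 0.612202.
Step 5: alpha = 0.1. fail to reject H0.

tau_b = 0.1667 (C=21, D=15), p = 0.612202, fail to reject H0.


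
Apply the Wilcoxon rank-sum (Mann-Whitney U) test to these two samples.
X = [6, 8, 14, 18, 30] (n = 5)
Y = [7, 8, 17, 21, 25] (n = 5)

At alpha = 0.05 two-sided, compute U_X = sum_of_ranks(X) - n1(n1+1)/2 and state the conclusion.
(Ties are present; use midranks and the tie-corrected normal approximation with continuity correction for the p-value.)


Step 1: Combine and sort all 10 observations; assign midranks.
sorted (value, group): (6,X), (7,Y), (8,X), (8,Y), (14,X), (17,Y), (18,X), (21,Y), (25,Y), (30,X)
ranks: 6->1, 7->2, 8->3.5, 8->3.5, 14->5, 17->6, 18->7, 21->8, 25->9, 30->10
Step 2: Rank sum for X: R1 = 1 + 3.5 + 5 + 7 + 10 = 26.5.
Step 3: U_X = R1 - n1(n1+1)/2 = 26.5 - 5*6/2 = 26.5 - 15 = 11.5.
       U_Y = n1*n2 - U_X = 25 - 11.5 = 13.5.
Step 4: Ties are present, so use the tie-corrected normal approximation (with continuity correction) for the p-value.
Step 5: p-value = 0.916563; compare to alpha = 0.05. fail to reject H0.

U_X = 11.5, p = 0.916563, fail to reject H0 at alpha = 0.05.


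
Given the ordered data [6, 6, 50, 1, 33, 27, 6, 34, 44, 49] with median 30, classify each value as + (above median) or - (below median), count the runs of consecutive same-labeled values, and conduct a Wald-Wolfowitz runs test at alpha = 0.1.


Step 1: Compute median = 30; label A = above, B = below.
Labels in order: BBABABBAAA  (n_A = 5, n_B = 5)
Step 2: Count runs R = 6.
Step 3: Under H0 (random ordering), E[R] = 2*n_A*n_B/(n_A+n_B) + 1 = 2*5*5/10 + 1 = 6.0000.
        Var[R] = 2*n_A*n_B*(2*n_A*n_B - n_A - n_B) / ((n_A+n_B)^2 * (n_A+n_B-1)) = 2000/900 = 2.2222.
        SD[R] = 1.4907.
Step 4: R = E[R], so z = 0 with no continuity correction.
Step 5: Two-sided p-value via normal approximation = 2*(1 - Phi(|z|)) = 1.000000.
Step 6: alpha = 0.1. fail to reject H0.

R = 6, z = 0.0000, p = 1.000000, fail to reject H0.


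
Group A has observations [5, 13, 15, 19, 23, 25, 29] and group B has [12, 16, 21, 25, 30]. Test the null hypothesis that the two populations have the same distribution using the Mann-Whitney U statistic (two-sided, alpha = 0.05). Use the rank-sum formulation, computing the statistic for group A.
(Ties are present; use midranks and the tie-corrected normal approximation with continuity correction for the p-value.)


Step 1: Combine and sort all 12 observations; assign midranks.
sorted (value, group): (5,X), (12,Y), (13,X), (15,X), (16,Y), (19,X), (21,Y), (23,X), (25,X), (25,Y), (29,X), (30,Y)
ranks: 5->1, 12->2, 13->3, 15->4, 16->5, 19->6, 21->7, 23->8, 25->9.5, 25->9.5, 29->11, 30->12
Step 2: Rank sum for X: R1 = 1 + 3 + 4 + 6 + 8 + 9.5 + 11 = 42.5.
Step 3: U_X = R1 - n1(n1+1)/2 = 42.5 - 7*8/2 = 42.5 - 28 = 14.5.
       U_Y = n1*n2 - U_X = 35 - 14.5 = 20.5.
Step 4: Ties are present, so use the tie-corrected normal approximation (with continuity correction) for the p-value.
Step 5: p-value = 0.684221; compare to alpha = 0.05. fail to reject H0.

U_X = 14.5, p = 0.684221, fail to reject H0 at alpha = 0.05.


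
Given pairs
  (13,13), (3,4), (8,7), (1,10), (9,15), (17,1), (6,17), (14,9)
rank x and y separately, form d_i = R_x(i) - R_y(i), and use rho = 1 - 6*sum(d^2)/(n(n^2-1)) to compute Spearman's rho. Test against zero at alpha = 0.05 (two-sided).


Step 1: Rank x and y separately (midranks; no ties here).
rank(x): 13->6, 3->2, 8->4, 1->1, 9->5, 17->8, 6->3, 14->7
rank(y): 13->6, 4->2, 7->3, 10->5, 15->7, 1->1, 17->8, 9->4
Step 2: d_i = R_x(i) - R_y(i); compute d_i^2.
  (6-6)^2=0, (2-2)^2=0, (4-3)^2=1, (1-5)^2=16, (5-7)^2=4, (8-1)^2=49, (3-8)^2=25, (7-4)^2=9
sum(d^2) = 104.
Step 3: rho = 1 - 6*104 / (8*(8^2 - 1)) = 1 - 624/504 = -0.238095.
Step 4: Under H0, t = rho * sqrt((n-2)/(1-rho^2)) = -0.6005 ~ t(6).
Step 5: Two-sided p-value from the t-distribution with 6 df = 0.570156.
Step 6: alpha = 0.05. fail to reject H0.

rho = -0.2381, p = 0.570156, fail to reject H0 at alpha = 0.05.


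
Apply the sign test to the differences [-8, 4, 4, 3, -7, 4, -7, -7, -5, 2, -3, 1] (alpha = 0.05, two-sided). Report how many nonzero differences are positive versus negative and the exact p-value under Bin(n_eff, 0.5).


Step 1: Discard zero differences. Original n = 12; n_eff = number of nonzero differences = 12.
Nonzero differences (with sign): -8, +4, +4, +3, -7, +4, -7, -7, -5, +2, -3, +1
Step 2: Count signs: positive = 6, negative = 6.
Step 3: Under H0: P(positive) = 0.5, so the number of positives S ~ Bin(12, 0.5).
Step 4: Two-sided exact p-value = sum of Bin(12,0.5) probabilities at or below the observed probability = 1.000000.
Step 5: alpha = 0.05. fail to reject H0.

n_eff = 12, pos = 6, neg = 6, p = 1.000000, fail to reject H0.


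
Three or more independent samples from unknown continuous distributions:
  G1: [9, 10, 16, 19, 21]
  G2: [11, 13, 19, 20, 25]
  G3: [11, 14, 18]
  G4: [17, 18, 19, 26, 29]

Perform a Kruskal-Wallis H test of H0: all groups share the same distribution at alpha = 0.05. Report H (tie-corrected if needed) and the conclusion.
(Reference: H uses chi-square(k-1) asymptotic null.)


Step 1: Combine all N = 18 observations and assign midranks.
sorted (value, group, rank): (9,G1,1), (10,G1,2), (11,G2,3.5), (11,G3,3.5), (13,G2,5), (14,G3,6), (16,G1,7), (17,G4,8), (18,G3,9.5), (18,G4,9.5), (19,G1,12), (19,G2,12), (19,G4,12), (20,G2,14), (21,G1,15), (25,G2,16), (26,G4,17), (29,G4,18)
Step 2: Sum ranks within each group.
R_1 = 37 (n_1 = 5)
R_2 = 50.5 (n_2 = 5)
R_3 = 19 (n_3 = 3)
R_4 = 64.5 (n_4 = 5)
Step 3: H = 12/(N(N+1)) * sum(R_i^2/n_i) - 3(N+1)
     = 12/(18*19) * (37^2/5 + 50.5^2/5 + 19^2/3 + 64.5^2/5) - 3*19
     = 0.035088 * 1736.23 - 57
     = 3.920468.
Step 4: Ties present; correction factor C = 1 - 36/(18^3 - 18) = 0.993808. Corrected H = 3.920468 / 0.993808 = 3.944894.
Step 5: Under H0, H ~ chi^2(3); p-value = 0.267476.
Step 6: alpha = 0.05. fail to reject H0.

H = 3.9449, df = 3, p = 0.267476, fail to reject H0.


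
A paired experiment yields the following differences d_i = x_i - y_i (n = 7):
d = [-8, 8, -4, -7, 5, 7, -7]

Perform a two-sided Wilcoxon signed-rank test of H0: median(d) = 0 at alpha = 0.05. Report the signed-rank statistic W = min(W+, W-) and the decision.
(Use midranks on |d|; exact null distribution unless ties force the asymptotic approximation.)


Step 1: Drop any zero differences (none here) and take |d_i|.
|d| = [8, 8, 4, 7, 5, 7, 7]
Step 2: Midrank |d_i| (ties get averaged ranks).
ranks: |8|->6.5, |8|->6.5, |4|->1, |7|->4, |5|->2, |7|->4, |7|->4
Step 3: Attach original signs; sum ranks with positive sign and with negative sign.
W+ = 6.5 + 2 + 4 = 12.5
W- = 6.5 + 1 + 4 + 4 = 15.5
(Check: W+ + W- = 28 should equal n(n+1)/2 = 28.)
Step 4: Test statistic W = min(W+, W-) = 12.5.
Step 5: Ties in |d|, so use the tie-corrected normal approximation.
        E[W] = n(n+1)/4 = 7*8/4 = 14.
        Tie groups: |d|=7 (t=3), |d|=8 (t=2); sum(t^3 - t) = 30.
        Var[W] = n(n+1)(2n+1)/24 - sum(t^3-t)/48 = 840/24 - 30/48 = 34.375.
        z = (W - E[W]) / sqrt(Var[W]) = (12.5 - 14) / 5.8630 = -0.2558.
        Two-sided p = 2*Phi(z) = 0.798074.
Step 6: alpha = 0.05. fail to reject H0.

W+ = 12.5, W- = 15.5, W = min = 12.5, p = 0.798074, fail to reject H0.


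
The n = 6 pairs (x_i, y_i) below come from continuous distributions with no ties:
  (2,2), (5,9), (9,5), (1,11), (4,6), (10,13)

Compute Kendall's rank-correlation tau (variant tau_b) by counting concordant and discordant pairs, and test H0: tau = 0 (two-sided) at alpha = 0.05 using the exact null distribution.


Step 1: Enumerate the 15 unordered pairs (i,j) with i<j and classify each by sign(x_j-x_i) * sign(y_j-y_i).
  (1,2):dx=+3,dy=+7->C; (1,3):dx=+7,dy=+3->C; (1,4):dx=-1,dy=+9->D; (1,5):dx=+2,dy=+4->C
  (1,6):dx=+8,dy=+11->C; (2,3):dx=+4,dy=-4->D; (2,4):dx=-4,dy=+2->D; (2,5):dx=-1,dy=-3->C
  (2,6):dx=+5,dy=+4->C; (3,4):dx=-8,dy=+6->D; (3,5):dx=-5,dy=+1->D; (3,6):dx=+1,dy=+8->C
  (4,5):dx=+3,dy=-5->D; (4,6):dx=+9,dy=+2->C; (5,6):dx=+6,dy=+7->C
Step 2: C = 9, D = 6, total pairs = 15.
Step 3: tau = (C - D)/(n(n-1)/2) = (9 - 6)/15 = 0.200000.
Step 4: Exact two-sided p-value (enumerate n! = 720 permutations of y under H0): p = 0.719444.
Step 5: alpha = 0.05. fail to reject H0.

tau_b = 0.2000 (C=9, D=6), p = 0.719444, fail to reject H0.


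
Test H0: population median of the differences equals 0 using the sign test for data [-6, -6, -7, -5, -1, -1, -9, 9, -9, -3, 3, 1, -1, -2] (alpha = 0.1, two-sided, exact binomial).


Step 1: Discard zero differences. Original n = 14; n_eff = number of nonzero differences = 14.
Nonzero differences (with sign): -6, -6, -7, -5, -1, -1, -9, +9, -9, -3, +3, +1, -1, -2
Step 2: Count signs: positive = 3, negative = 11.
Step 3: Under H0: P(positive) = 0.5, so the number of positives S ~ Bin(14, 0.5).
Step 4: Two-sided exact p-value = sum of Bin(14,0.5) probabilities at or below the observed probability = 0.057373.
Step 5: alpha = 0.1. reject H0.

n_eff = 14, pos = 3, neg = 11, p = 0.057373, reject H0.


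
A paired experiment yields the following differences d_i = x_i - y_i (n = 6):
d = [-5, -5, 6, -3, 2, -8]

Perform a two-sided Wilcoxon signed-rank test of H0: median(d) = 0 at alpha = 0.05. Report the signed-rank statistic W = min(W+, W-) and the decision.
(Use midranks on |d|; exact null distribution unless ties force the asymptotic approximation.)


Step 1: Drop any zero differences (none here) and take |d_i|.
|d| = [5, 5, 6, 3, 2, 8]
Step 2: Midrank |d_i| (ties get averaged ranks).
ranks: |5|->3.5, |5|->3.5, |6|->5, |3|->2, |2|->1, |8|->6
Step 3: Attach original signs; sum ranks with positive sign and with negative sign.
W+ = 5 + 1 = 6
W- = 3.5 + 3.5 + 2 + 6 = 15
(Check: W+ + W- = 21 should equal n(n+1)/2 = 21.)
Step 4: Test statistic W = min(W+, W-) = 6.
Step 5: Ties in |d|, so use the tie-corrected normal approximation.
        E[W] = n(n+1)/4 = 6*7/4 = 10.5.
        Tie groups: |d|=5 (t=2); sum(t^3 - t) = 6.
        Var[W] = n(n+1)(2n+1)/24 - sum(t^3-t)/48 = 546/24 - 6/48 = 22.625.
        z = (W - E[W]) / sqrt(Var[W]) = (6 - 10.5) / 4.7566 = -0.9461.
        Two-sided p = 2*Phi(z) = 0.344118.
Step 6: alpha = 0.05. fail to reject H0.

W+ = 6, W- = 15, W = min = 6, p = 0.344118, fail to reject H0.


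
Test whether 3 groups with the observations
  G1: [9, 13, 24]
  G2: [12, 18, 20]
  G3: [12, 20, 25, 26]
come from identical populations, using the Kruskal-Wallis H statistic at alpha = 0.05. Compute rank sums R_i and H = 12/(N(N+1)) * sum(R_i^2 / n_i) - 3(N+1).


Step 1: Combine all N = 10 observations and assign midranks.
sorted (value, group, rank): (9,G1,1), (12,G2,2.5), (12,G3,2.5), (13,G1,4), (18,G2,5), (20,G2,6.5), (20,G3,6.5), (24,G1,8), (25,G3,9), (26,G3,10)
Step 2: Sum ranks within each group.
R_1 = 13 (n_1 = 3)
R_2 = 14 (n_2 = 3)
R_3 = 28 (n_3 = 4)
Step 3: H = 12/(N(N+1)) * sum(R_i^2/n_i) - 3(N+1)
     = 12/(10*11) * (13^2/3 + 14^2/3 + 28^2/4) - 3*11
     = 0.109091 * 317.667 - 33
     = 1.654545.
Step 4: Ties present; correction factor C = 1 - 12/(10^3 - 10) = 0.987879. Corrected H = 1.654545 / 0.987879 = 1.674847.
Step 5: Under H0, H ~ chi^2(2); p-value = 0.432824.
Step 6: alpha = 0.05. fail to reject H0.

H = 1.6748, df = 2, p = 0.432824, fail to reject H0.


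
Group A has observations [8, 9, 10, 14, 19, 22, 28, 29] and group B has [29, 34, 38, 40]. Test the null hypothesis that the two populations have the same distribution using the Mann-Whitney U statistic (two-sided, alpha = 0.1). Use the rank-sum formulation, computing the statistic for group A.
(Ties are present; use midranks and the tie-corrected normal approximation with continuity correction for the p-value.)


Step 1: Combine and sort all 12 observations; assign midranks.
sorted (value, group): (8,X), (9,X), (10,X), (14,X), (19,X), (22,X), (28,X), (29,X), (29,Y), (34,Y), (38,Y), (40,Y)
ranks: 8->1, 9->2, 10->3, 14->4, 19->5, 22->6, 28->7, 29->8.5, 29->8.5, 34->10, 38->11, 40->12
Step 2: Rank sum for X: R1 = 1 + 2 + 3 + 4 + 5 + 6 + 7 + 8.5 = 36.5.
Step 3: U_X = R1 - n1(n1+1)/2 = 36.5 - 8*9/2 = 36.5 - 36 = 0.5.
       U_Y = n1*n2 - U_X = 32 - 0.5 = 31.5.
Step 4: Ties are present, so use the tie-corrected normal approximation (with continuity correction) for the p-value.
Step 5: p-value = 0.010708; compare to alpha = 0.1. reject H0.

U_X = 0.5, p = 0.010708, reject H0 at alpha = 0.1.


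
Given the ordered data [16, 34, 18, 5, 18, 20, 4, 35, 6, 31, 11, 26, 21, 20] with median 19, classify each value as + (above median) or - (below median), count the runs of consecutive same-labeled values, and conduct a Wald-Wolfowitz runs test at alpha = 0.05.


Step 1: Compute median = 19; label A = above, B = below.
Labels in order: BABBBABABABAAA  (n_A = 7, n_B = 7)
Step 2: Count runs R = 10.
Step 3: Under H0 (random ordering), E[R] = 2*n_A*n_B/(n_A+n_B) + 1 = 2*7*7/14 + 1 = 8.0000.
        Var[R] = 2*n_A*n_B*(2*n_A*n_B - n_A - n_B) / ((n_A+n_B)^2 * (n_A+n_B-1)) = 8232/2548 = 3.2308.
        SD[R] = 1.7974.
Step 4: Continuity-corrected z = (R - 0.5 - E[R]) / SD[R] = (10 - 0.5 - 8.0000) / 1.7974 = 0.8345.
Step 5: Two-sided p-value via normal approximation = 2*(1 - Phi(|z|)) = 0.403986.
Step 6: alpha = 0.05. fail to reject H0.

R = 10, z = 0.8345, p = 0.403986, fail to reject H0.


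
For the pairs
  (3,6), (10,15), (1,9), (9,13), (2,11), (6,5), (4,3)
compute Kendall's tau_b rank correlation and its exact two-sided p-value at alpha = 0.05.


Step 1: Enumerate the 21 unordered pairs (i,j) with i<j and classify each by sign(x_j-x_i) * sign(y_j-y_i).
  (1,2):dx=+7,dy=+9->C; (1,3):dx=-2,dy=+3->D; (1,4):dx=+6,dy=+7->C; (1,5):dx=-1,dy=+5->D
  (1,6):dx=+3,dy=-1->D; (1,7):dx=+1,dy=-3->D; (2,3):dx=-9,dy=-6->C; (2,4):dx=-1,dy=-2->C
  (2,5):dx=-8,dy=-4->C; (2,6):dx=-4,dy=-10->C; (2,7):dx=-6,dy=-12->C; (3,4):dx=+8,dy=+4->C
  (3,5):dx=+1,dy=+2->C; (3,6):dx=+5,dy=-4->D; (3,7):dx=+3,dy=-6->D; (4,5):dx=-7,dy=-2->C
  (4,6):dx=-3,dy=-8->C; (4,7):dx=-5,dy=-10->C; (5,6):dx=+4,dy=-6->D; (5,7):dx=+2,dy=-8->D
  (6,7):dx=-2,dy=-2->C
Step 2: C = 13, D = 8, total pairs = 21.
Step 3: tau = (C - D)/(n(n-1)/2) = (13 - 8)/21 = 0.238095.
Step 4: Exact two-sided p-value (enumerate n! = 5040 permutations of y under H0): p = 0.561905.
Step 5: alpha = 0.05. fail to reject H0.

tau_b = 0.2381 (C=13, D=8), p = 0.561905, fail to reject H0.


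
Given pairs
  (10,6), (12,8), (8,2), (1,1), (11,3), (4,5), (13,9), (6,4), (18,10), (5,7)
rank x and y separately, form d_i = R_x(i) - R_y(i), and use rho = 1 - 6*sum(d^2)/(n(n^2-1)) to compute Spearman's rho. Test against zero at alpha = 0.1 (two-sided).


Step 1: Rank x and y separately (midranks; no ties here).
rank(x): 10->6, 12->8, 8->5, 1->1, 11->7, 4->2, 13->9, 6->4, 18->10, 5->3
rank(y): 6->6, 8->8, 2->2, 1->1, 3->3, 5->5, 9->9, 4->4, 10->10, 7->7
Step 2: d_i = R_x(i) - R_y(i); compute d_i^2.
  (6-6)^2=0, (8-8)^2=0, (5-2)^2=9, (1-1)^2=0, (7-3)^2=16, (2-5)^2=9, (9-9)^2=0, (4-4)^2=0, (10-10)^2=0, (3-7)^2=16
sum(d^2) = 50.
Step 3: rho = 1 - 6*50 / (10*(10^2 - 1)) = 1 - 300/990 = 0.696970.
Step 4: Under H0, t = rho * sqrt((n-2)/(1-rho^2)) = 2.7490 ~ t(8).
Step 5: Two-sided p-value from the t-distribution with 8 df = 0.025097.
Step 6: alpha = 0.1. reject H0.

rho = 0.6970, p = 0.025097, reject H0 at alpha = 0.1.


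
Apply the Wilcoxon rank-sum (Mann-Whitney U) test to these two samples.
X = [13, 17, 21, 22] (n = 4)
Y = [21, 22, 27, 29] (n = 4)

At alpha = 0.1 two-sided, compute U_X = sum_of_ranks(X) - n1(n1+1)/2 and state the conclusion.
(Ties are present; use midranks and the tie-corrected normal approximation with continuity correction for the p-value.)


Step 1: Combine and sort all 8 observations; assign midranks.
sorted (value, group): (13,X), (17,X), (21,X), (21,Y), (22,X), (22,Y), (27,Y), (29,Y)
ranks: 13->1, 17->2, 21->3.5, 21->3.5, 22->5.5, 22->5.5, 27->7, 29->8
Step 2: Rank sum for X: R1 = 1 + 2 + 3.5 + 5.5 = 12.
Step 3: U_X = R1 - n1(n1+1)/2 = 12 - 4*5/2 = 12 - 10 = 2.
       U_Y = n1*n2 - U_X = 16 - 2 = 14.
Step 4: Ties are present, so use the tie-corrected normal approximation (with continuity correction) for the p-value.
Step 5: p-value = 0.108063; compare to alpha = 0.1. fail to reject H0.

U_X = 2, p = 0.108063, fail to reject H0 at alpha = 0.1.


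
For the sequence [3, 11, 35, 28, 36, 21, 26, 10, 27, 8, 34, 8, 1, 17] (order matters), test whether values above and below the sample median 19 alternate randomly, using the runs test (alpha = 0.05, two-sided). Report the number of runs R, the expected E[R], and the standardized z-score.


Step 1: Compute median = 19; label A = above, B = below.
Labels in order: BBAAAAABABABBB  (n_A = 7, n_B = 7)
Step 2: Count runs R = 7.
Step 3: Under H0 (random ordering), E[R] = 2*n_A*n_B/(n_A+n_B) + 1 = 2*7*7/14 + 1 = 8.0000.
        Var[R] = 2*n_A*n_B*(2*n_A*n_B - n_A - n_B) / ((n_A+n_B)^2 * (n_A+n_B-1)) = 8232/2548 = 3.2308.
        SD[R] = 1.7974.
Step 4: Continuity-corrected z = (R + 0.5 - E[R]) / SD[R] = (7 + 0.5 - 8.0000) / 1.7974 = -0.2782.
Step 5: Two-sided p-value via normal approximation = 2*(1 - Phi(|z|)) = 0.780879.
Step 6: alpha = 0.05. fail to reject H0.

R = 7, z = -0.2782, p = 0.780879, fail to reject H0.


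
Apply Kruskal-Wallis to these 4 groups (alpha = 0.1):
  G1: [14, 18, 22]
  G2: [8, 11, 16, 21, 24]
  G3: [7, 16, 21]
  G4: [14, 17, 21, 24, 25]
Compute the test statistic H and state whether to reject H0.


Step 1: Combine all N = 16 observations and assign midranks.
sorted (value, group, rank): (7,G3,1), (8,G2,2), (11,G2,3), (14,G1,4.5), (14,G4,4.5), (16,G2,6.5), (16,G3,6.5), (17,G4,8), (18,G1,9), (21,G2,11), (21,G3,11), (21,G4,11), (22,G1,13), (24,G2,14.5), (24,G4,14.5), (25,G4,16)
Step 2: Sum ranks within each group.
R_1 = 26.5 (n_1 = 3)
R_2 = 37 (n_2 = 5)
R_3 = 18.5 (n_3 = 3)
R_4 = 54 (n_4 = 5)
Step 3: H = 12/(N(N+1)) * sum(R_i^2/n_i) - 3(N+1)
     = 12/(16*17) * (26.5^2/3 + 37^2/5 + 18.5^2/3 + 54^2/5) - 3*17
     = 0.044118 * 1205.17 - 51
     = 2.169118.
Step 4: Ties present; correction factor C = 1 - 42/(16^3 - 16) = 0.989706. Corrected H = 2.169118 / 0.989706 = 2.191679.
Step 5: Under H0, H ~ chi^2(3); p-value = 0.533589.
Step 6: alpha = 0.1. fail to reject H0.

H = 2.1917, df = 3, p = 0.533589, fail to reject H0.


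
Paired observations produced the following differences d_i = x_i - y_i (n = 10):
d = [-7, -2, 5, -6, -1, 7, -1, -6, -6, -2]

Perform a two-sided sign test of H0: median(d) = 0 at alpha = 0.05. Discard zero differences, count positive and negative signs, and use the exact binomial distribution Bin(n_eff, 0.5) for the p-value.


Step 1: Discard zero differences. Original n = 10; n_eff = number of nonzero differences = 10.
Nonzero differences (with sign): -7, -2, +5, -6, -1, +7, -1, -6, -6, -2
Step 2: Count signs: positive = 2, negative = 8.
Step 3: Under H0: P(positive) = 0.5, so the number of positives S ~ Bin(10, 0.5).
Step 4: Two-sided exact p-value = sum of Bin(10,0.5) probabilities at or below the observed probability = 0.109375.
Step 5: alpha = 0.05. fail to reject H0.

n_eff = 10, pos = 2, neg = 8, p = 0.109375, fail to reject H0.


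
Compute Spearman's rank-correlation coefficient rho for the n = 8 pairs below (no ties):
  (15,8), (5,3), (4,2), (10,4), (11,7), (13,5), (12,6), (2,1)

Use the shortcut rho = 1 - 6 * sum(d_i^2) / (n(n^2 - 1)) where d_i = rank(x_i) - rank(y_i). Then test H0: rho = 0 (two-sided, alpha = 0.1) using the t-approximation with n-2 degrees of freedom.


Step 1: Rank x and y separately (midranks; no ties here).
rank(x): 15->8, 5->3, 4->2, 10->4, 11->5, 13->7, 12->6, 2->1
rank(y): 8->8, 3->3, 2->2, 4->4, 7->7, 5->5, 6->6, 1->1
Step 2: d_i = R_x(i) - R_y(i); compute d_i^2.
  (8-8)^2=0, (3-3)^2=0, (2-2)^2=0, (4-4)^2=0, (5-7)^2=4, (7-5)^2=4, (6-6)^2=0, (1-1)^2=0
sum(d^2) = 8.
Step 3: rho = 1 - 6*8 / (8*(8^2 - 1)) = 1 - 48/504 = 0.904762.
Step 4: Under H0, t = rho * sqrt((n-2)/(1-rho^2)) = 5.2034 ~ t(6).
Step 5: Two-sided p-value from the t-distribution with 6 df = 0.002008.
Step 6: alpha = 0.1. reject H0.

rho = 0.9048, p = 0.002008, reject H0 at alpha = 0.1.


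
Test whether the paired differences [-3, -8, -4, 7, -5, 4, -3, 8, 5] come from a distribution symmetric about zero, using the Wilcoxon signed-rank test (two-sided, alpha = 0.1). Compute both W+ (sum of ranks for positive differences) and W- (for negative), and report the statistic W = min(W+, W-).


Step 1: Drop any zero differences (none here) and take |d_i|.
|d| = [3, 8, 4, 7, 5, 4, 3, 8, 5]
Step 2: Midrank |d_i| (ties get averaged ranks).
ranks: |3|->1.5, |8|->8.5, |4|->3.5, |7|->7, |5|->5.5, |4|->3.5, |3|->1.5, |8|->8.5, |5|->5.5
Step 3: Attach original signs; sum ranks with positive sign and with negative sign.
W+ = 7 + 3.5 + 8.5 + 5.5 = 24.5
W- = 1.5 + 8.5 + 3.5 + 5.5 + 1.5 = 20.5
(Check: W+ + W- = 45 should equal n(n+1)/2 = 45.)
Step 4: Test statistic W = min(W+, W-) = 20.5.
Step 5: Ties in |d|, so use the tie-corrected normal approximation.
        E[W] = n(n+1)/4 = 9*10/4 = 22.5.
        Tie groups: |d|=3 (t=2), |d|=4 (t=2), |d|=5 (t=2), |d|=8 (t=2); sum(t^3 - t) = 24.
        Var[W] = n(n+1)(2n+1)/24 - sum(t^3-t)/48 = 1710/24 - 24/48 = 70.75.
        z = (W - E[W]) / sqrt(Var[W]) = (20.5 - 22.5) / 8.4113 = -0.2378.
        Two-sided p = 2*Phi(z) = 0.812055.
Step 6: alpha = 0.1. fail to reject H0.

W+ = 24.5, W- = 20.5, W = min = 20.5, p = 0.812055, fail to reject H0.


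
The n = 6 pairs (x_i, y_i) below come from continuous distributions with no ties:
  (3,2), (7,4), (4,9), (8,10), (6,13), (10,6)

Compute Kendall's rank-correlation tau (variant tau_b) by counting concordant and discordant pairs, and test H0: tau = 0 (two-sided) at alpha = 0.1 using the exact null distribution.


Step 1: Enumerate the 15 unordered pairs (i,j) with i<j and classify each by sign(x_j-x_i) * sign(y_j-y_i).
  (1,2):dx=+4,dy=+2->C; (1,3):dx=+1,dy=+7->C; (1,4):dx=+5,dy=+8->C; (1,5):dx=+3,dy=+11->C
  (1,6):dx=+7,dy=+4->C; (2,3):dx=-3,dy=+5->D; (2,4):dx=+1,dy=+6->C; (2,5):dx=-1,dy=+9->D
  (2,6):dx=+3,dy=+2->C; (3,4):dx=+4,dy=+1->C; (3,5):dx=+2,dy=+4->C; (3,6):dx=+6,dy=-3->D
  (4,5):dx=-2,dy=+3->D; (4,6):dx=+2,dy=-4->D; (5,6):dx=+4,dy=-7->D
Step 2: C = 9, D = 6, total pairs = 15.
Step 3: tau = (C - D)/(n(n-1)/2) = (9 - 6)/15 = 0.200000.
Step 4: Exact two-sided p-value (enumerate n! = 720 permutations of y under H0): p = 0.719444.
Step 5: alpha = 0.1. fail to reject H0.

tau_b = 0.2000 (C=9, D=6), p = 0.719444, fail to reject H0.


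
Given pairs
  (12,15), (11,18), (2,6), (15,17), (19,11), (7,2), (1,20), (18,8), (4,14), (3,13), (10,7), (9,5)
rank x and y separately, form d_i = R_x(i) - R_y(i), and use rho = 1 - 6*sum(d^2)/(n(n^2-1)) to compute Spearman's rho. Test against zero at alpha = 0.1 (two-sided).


Step 1: Rank x and y separately (midranks; no ties here).
rank(x): 12->9, 11->8, 2->2, 15->10, 19->12, 7->5, 1->1, 18->11, 4->4, 3->3, 10->7, 9->6
rank(y): 15->9, 18->11, 6->3, 17->10, 11->6, 2->1, 20->12, 8->5, 14->8, 13->7, 7->4, 5->2
Step 2: d_i = R_x(i) - R_y(i); compute d_i^2.
  (9-9)^2=0, (8-11)^2=9, (2-3)^2=1, (10-10)^2=0, (12-6)^2=36, (5-1)^2=16, (1-12)^2=121, (11-5)^2=36, (4-8)^2=16, (3-7)^2=16, (7-4)^2=9, (6-2)^2=16
sum(d^2) = 276.
Step 3: rho = 1 - 6*276 / (12*(12^2 - 1)) = 1 - 1656/1716 = 0.034965.
Step 4: Under H0, t = rho * sqrt((n-2)/(1-rho^2)) = 0.1106 ~ t(10).
Step 5: Two-sided p-value from the t-distribution with 10 df = 0.914093.
Step 6: alpha = 0.1. fail to reject H0.

rho = 0.0350, p = 0.914093, fail to reject H0 at alpha = 0.1.


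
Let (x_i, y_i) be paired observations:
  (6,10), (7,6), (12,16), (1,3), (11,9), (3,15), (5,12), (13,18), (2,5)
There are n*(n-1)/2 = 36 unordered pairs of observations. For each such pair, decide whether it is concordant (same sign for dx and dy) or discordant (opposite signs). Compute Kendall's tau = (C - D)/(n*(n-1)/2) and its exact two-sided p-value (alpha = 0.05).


Step 1: Enumerate the 36 unordered pairs (i,j) with i<j and classify each by sign(x_j-x_i) * sign(y_j-y_i).
  (1,2):dx=+1,dy=-4->D; (1,3):dx=+6,dy=+6->C; (1,4):dx=-5,dy=-7->C; (1,5):dx=+5,dy=-1->D
  (1,6):dx=-3,dy=+5->D; (1,7):dx=-1,dy=+2->D; (1,8):dx=+7,dy=+8->C; (1,9):dx=-4,dy=-5->C
  (2,3):dx=+5,dy=+10->C; (2,4):dx=-6,dy=-3->C; (2,5):dx=+4,dy=+3->C; (2,6):dx=-4,dy=+9->D
  (2,7):dx=-2,dy=+6->D; (2,8):dx=+6,dy=+12->C; (2,9):dx=-5,dy=-1->C; (3,4):dx=-11,dy=-13->C
  (3,5):dx=-1,dy=-7->C; (3,6):dx=-9,dy=-1->C; (3,7):dx=-7,dy=-4->C; (3,8):dx=+1,dy=+2->C
  (3,9):dx=-10,dy=-11->C; (4,5):dx=+10,dy=+6->C; (4,6):dx=+2,dy=+12->C; (4,7):dx=+4,dy=+9->C
  (4,8):dx=+12,dy=+15->C; (4,9):dx=+1,dy=+2->C; (5,6):dx=-8,dy=+6->D; (5,7):dx=-6,dy=+3->D
  (5,8):dx=+2,dy=+9->C; (5,9):dx=-9,dy=-4->C; (6,7):dx=+2,dy=-3->D; (6,8):dx=+10,dy=+3->C
  (6,9):dx=-1,dy=-10->C; (7,8):dx=+8,dy=+6->C; (7,9):dx=-3,dy=-7->C; (8,9):dx=-11,dy=-13->C
Step 2: C = 27, D = 9, total pairs = 36.
Step 3: tau = (C - D)/(n(n-1)/2) = (27 - 9)/36 = 0.500000.
Step 4: Exact two-sided p-value (enumerate n! = 362880 permutations of y under H0): p = 0.075176.
Step 5: alpha = 0.05. fail to reject H0.

tau_b = 0.5000 (C=27, D=9), p = 0.075176, fail to reject H0.


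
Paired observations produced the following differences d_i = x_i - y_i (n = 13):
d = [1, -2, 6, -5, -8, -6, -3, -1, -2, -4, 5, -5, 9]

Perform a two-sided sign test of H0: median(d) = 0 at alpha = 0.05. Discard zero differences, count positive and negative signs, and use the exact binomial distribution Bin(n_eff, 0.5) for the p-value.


Step 1: Discard zero differences. Original n = 13; n_eff = number of nonzero differences = 13.
Nonzero differences (with sign): +1, -2, +6, -5, -8, -6, -3, -1, -2, -4, +5, -5, +9
Step 2: Count signs: positive = 4, negative = 9.
Step 3: Under H0: P(positive) = 0.5, so the number of positives S ~ Bin(13, 0.5).
Step 4: Two-sided exact p-value = sum of Bin(13,0.5) probabilities at or below the observed probability = 0.266846.
Step 5: alpha = 0.05. fail to reject H0.

n_eff = 13, pos = 4, neg = 9, p = 0.266846, fail to reject H0.


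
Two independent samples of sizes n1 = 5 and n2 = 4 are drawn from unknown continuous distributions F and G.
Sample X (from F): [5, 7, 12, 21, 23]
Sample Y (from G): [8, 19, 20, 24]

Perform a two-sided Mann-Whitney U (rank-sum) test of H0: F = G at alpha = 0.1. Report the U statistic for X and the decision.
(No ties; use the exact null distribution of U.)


Step 1: Combine and sort all 9 observations; assign midranks.
sorted (value, group): (5,X), (7,X), (8,Y), (12,X), (19,Y), (20,Y), (21,X), (23,X), (24,Y)
ranks: 5->1, 7->2, 8->3, 12->4, 19->5, 20->6, 21->7, 23->8, 24->9
Step 2: Rank sum for X: R1 = 1 + 2 + 4 + 7 + 8 = 22.
Step 3: U_X = R1 - n1(n1+1)/2 = 22 - 5*6/2 = 22 - 15 = 7.
       U_Y = n1*n2 - U_X = 20 - 7 = 13.
Step 4: No ties, so the exact null distribution of U (based on enumerating the C(9,5) = 126 equally likely rank assignments) gives the two-sided p-value.
Step 5: p-value = 0.555556; compare to alpha = 0.1. fail to reject H0.

U_X = 7, p = 0.555556, fail to reject H0 at alpha = 0.1.


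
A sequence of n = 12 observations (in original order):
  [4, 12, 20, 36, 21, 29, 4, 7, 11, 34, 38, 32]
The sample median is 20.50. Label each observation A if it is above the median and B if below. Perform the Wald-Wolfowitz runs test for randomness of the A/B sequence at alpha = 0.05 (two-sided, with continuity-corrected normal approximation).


Step 1: Compute median = 20.50; label A = above, B = below.
Labels in order: BBBAAABBBAAA  (n_A = 6, n_B = 6)
Step 2: Count runs R = 4.
Step 3: Under H0 (random ordering), E[R] = 2*n_A*n_B/(n_A+n_B) + 1 = 2*6*6/12 + 1 = 7.0000.
        Var[R] = 2*n_A*n_B*(2*n_A*n_B - n_A - n_B) / ((n_A+n_B)^2 * (n_A+n_B-1)) = 4320/1584 = 2.7273.
        SD[R] = 1.6514.
Step 4: Continuity-corrected z = (R + 0.5 - E[R]) / SD[R] = (4 + 0.5 - 7.0000) / 1.6514 = -1.5138.
Step 5: Two-sided p-value via normal approximation = 2*(1 - Phi(|z|)) = 0.130070.
Step 6: alpha = 0.05. fail to reject H0.

R = 4, z = -1.5138, p = 0.130070, fail to reject H0.


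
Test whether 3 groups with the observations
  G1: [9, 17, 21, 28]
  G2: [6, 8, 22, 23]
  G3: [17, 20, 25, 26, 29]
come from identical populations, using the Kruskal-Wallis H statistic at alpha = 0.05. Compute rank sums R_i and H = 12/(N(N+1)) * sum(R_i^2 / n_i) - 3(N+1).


Step 1: Combine all N = 13 observations and assign midranks.
sorted (value, group, rank): (6,G2,1), (8,G2,2), (9,G1,3), (17,G1,4.5), (17,G3,4.5), (20,G3,6), (21,G1,7), (22,G2,8), (23,G2,9), (25,G3,10), (26,G3,11), (28,G1,12), (29,G3,13)
Step 2: Sum ranks within each group.
R_1 = 26.5 (n_1 = 4)
R_2 = 20 (n_2 = 4)
R_3 = 44.5 (n_3 = 5)
Step 3: H = 12/(N(N+1)) * sum(R_i^2/n_i) - 3(N+1)
     = 12/(13*14) * (26.5^2/4 + 20^2/4 + 44.5^2/5) - 3*14
     = 0.065934 * 671.612 - 42
     = 2.282143.
Step 4: Ties present; correction factor C = 1 - 6/(13^3 - 13) = 0.997253. Corrected H = 2.282143 / 0.997253 = 2.288430.
Step 5: Under H0, H ~ chi^2(2); p-value = 0.318474.
Step 6: alpha = 0.05. fail to reject H0.

H = 2.2884, df = 2, p = 0.318474, fail to reject H0.


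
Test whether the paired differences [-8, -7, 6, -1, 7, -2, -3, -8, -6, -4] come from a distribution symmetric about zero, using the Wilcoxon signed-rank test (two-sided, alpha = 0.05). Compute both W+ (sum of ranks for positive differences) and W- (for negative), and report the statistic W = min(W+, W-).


Step 1: Drop any zero differences (none here) and take |d_i|.
|d| = [8, 7, 6, 1, 7, 2, 3, 8, 6, 4]
Step 2: Midrank |d_i| (ties get averaged ranks).
ranks: |8|->9.5, |7|->7.5, |6|->5.5, |1|->1, |7|->7.5, |2|->2, |3|->3, |8|->9.5, |6|->5.5, |4|->4
Step 3: Attach original signs; sum ranks with positive sign and with negative sign.
W+ = 5.5 + 7.5 = 13
W- = 9.5 + 7.5 + 1 + 2 + 3 + 9.5 + 5.5 + 4 = 42
(Check: W+ + W- = 55 should equal n(n+1)/2 = 55.)
Step 4: Test statistic W = min(W+, W-) = 13.
Step 5: Ties in |d|, so use the tie-corrected normal approximation.
        E[W] = n(n+1)/4 = 10*11/4 = 27.5.
        Tie groups: |d|=6 (t=2), |d|=7 (t=2), |d|=8 (t=2); sum(t^3 - t) = 18.
        Var[W] = n(n+1)(2n+1)/24 - sum(t^3-t)/48 = 2310/24 - 18/48 = 95.875.
        z = (W - E[W]) / sqrt(Var[W]) = (13 - 27.5) / 9.7916 = -1.4809.
        Two-sided p = 2*Phi(z) = 0.138643.
Step 6: alpha = 0.05. fail to reject H0.

W+ = 13, W- = 42, W = min = 13, p = 0.138643, fail to reject H0.
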